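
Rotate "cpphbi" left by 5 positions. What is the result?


Input: "cpphbi", rotate left by 5
First 5 characters: "cpphb"
Remaining characters: "i"
Concatenate remaining + first: "i" + "cpphb" = "icpphb"

icpphb


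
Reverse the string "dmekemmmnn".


Input: dmekemmmnn
Reading characters right to left:
  Position 9: 'n'
  Position 8: 'n'
  Position 7: 'm'
  Position 6: 'm'
  Position 5: 'm'
  Position 4: 'e'
  Position 3: 'k'
  Position 2: 'e'
  Position 1: 'm'
  Position 0: 'd'
Reversed: nnmmmekemd

nnmmmekemd


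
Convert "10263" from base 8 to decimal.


Input: "10263" in base 8
Positional expansion:
  Digit '1' (value 1) x 8^4 = 4096
  Digit '0' (value 0) x 8^3 = 0
  Digit '2' (value 2) x 8^2 = 128
  Digit '6' (value 6) x 8^1 = 48
  Digit '3' (value 3) x 8^0 = 3
Sum = 4275

4275


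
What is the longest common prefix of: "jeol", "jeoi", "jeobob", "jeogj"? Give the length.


Words: jeol, jeoi, jeobob, jeogj
  Position 0: all 'j' => match
  Position 1: all 'e' => match
  Position 2: all 'o' => match
  Position 3: ('l', 'i', 'b', 'g') => mismatch, stop
LCP = "jeo" (length 3)

3


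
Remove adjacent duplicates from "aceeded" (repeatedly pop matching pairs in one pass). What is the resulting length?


Input: aceeded
Stack-based adjacent duplicate removal:
  Read 'a': push. Stack: a
  Read 'c': push. Stack: ac
  Read 'e': push. Stack: ace
  Read 'e': matches stack top 'e' => pop. Stack: ac
  Read 'd': push. Stack: acd
  Read 'e': push. Stack: acde
  Read 'd': push. Stack: acded
Final stack: "acded" (length 5)

5


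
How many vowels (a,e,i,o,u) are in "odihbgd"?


Input: odihbgd
Checking each character:
  'o' at position 0: vowel (running total: 1)
  'd' at position 1: consonant
  'i' at position 2: vowel (running total: 2)
  'h' at position 3: consonant
  'b' at position 4: consonant
  'g' at position 5: consonant
  'd' at position 6: consonant
Total vowels: 2

2


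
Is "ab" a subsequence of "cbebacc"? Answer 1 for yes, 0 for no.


Check if "ab" is a subsequence of "cbebacc"
Greedy scan:
  Position 0 ('c'): no match needed
  Position 1 ('b'): no match needed
  Position 2 ('e'): no match needed
  Position 3 ('b'): no match needed
  Position 4 ('a'): matches sub[0] = 'a'
  Position 5 ('c'): no match needed
  Position 6 ('c'): no match needed
Only matched 1/2 characters => not a subsequence

0


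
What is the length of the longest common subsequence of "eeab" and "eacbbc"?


LCS of "eeab" and "eacbbc"
DP table:
           e    a    c    b    b    c
      0    0    0    0    0    0    0
  e   0    1    1    1    1    1    1
  e   0    1    1    1    1    1    1
  a   0    1    2    2    2    2    2
  b   0    1    2    2    3    3    3
LCS length = dp[4][6] = 3

3


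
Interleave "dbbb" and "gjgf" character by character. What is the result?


Interleaving "dbbb" and "gjgf":
  Position 0: 'd' from first, 'g' from second => "dg"
  Position 1: 'b' from first, 'j' from second => "bj"
  Position 2: 'b' from first, 'g' from second => "bg"
  Position 3: 'b' from first, 'f' from second => "bf"
Result: dgbjbgbf

dgbjbgbf


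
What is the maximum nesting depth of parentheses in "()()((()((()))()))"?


Input: "()()((()((()))()))"
Tracking depth:
  Position 0 '(': depth becomes 1
  Position 1 ')': depth becomes 0
  Position 2 '(': depth becomes 1
  Position 3 ')': depth becomes 0
  Position 4 '(': depth becomes 1
  Position 5 '(': depth becomes 2
  Position 6 '(': depth becomes 3
  Position 7 ')': depth becomes 2
  Position 8 '(': depth becomes 3
  Position 9 '(': depth becomes 4
  Position 10 '(': depth becomes 5
  Position 11 ')': depth becomes 4
  Position 12 ')': depth becomes 3
  Position 13 ')': depth becomes 2
  Position 14 '(': depth becomes 3
  Position 15 ')': depth becomes 2
  Position 16 ')': depth becomes 1
  Position 17 ')': depth becomes 0
Maximum depth reached: 5

5


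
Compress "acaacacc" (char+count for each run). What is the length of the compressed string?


Input: acaacacc
Runs:
  'a' x 1 => "a1"
  'c' x 1 => "c1"
  'a' x 2 => "a2"
  'c' x 1 => "c1"
  'a' x 1 => "a1"
  'c' x 2 => "c2"
Compressed: "a1c1a2c1a1c2"
Compressed length: 12

12


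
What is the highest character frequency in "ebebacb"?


Input: ebebacb
Character counts:
  'a': 1
  'b': 3
  'c': 1
  'e': 2
Maximum frequency: 3

3


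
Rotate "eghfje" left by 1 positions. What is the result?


Input: "eghfje", rotate left by 1
First 1 characters: "e"
Remaining characters: "ghfje"
Concatenate remaining + first: "ghfje" + "e" = "ghfjee"

ghfjee


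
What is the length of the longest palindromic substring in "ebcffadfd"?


Input: "ebcffadfd"
Checking substrings for palindromes:
  [6:9] "dfd" (len 3) => palindrome
  [3:5] "ff" (len 2) => palindrome
Longest palindromic substring: "dfd" with length 3

3


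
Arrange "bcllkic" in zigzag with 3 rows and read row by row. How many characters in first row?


Zigzag "bcllkic" into 3 rows:
Placing characters:
  'b' => row 0
  'c' => row 1
  'l' => row 2
  'l' => row 1
  'k' => row 0
  'i' => row 1
  'c' => row 2
Rows:
  Row 0: "bk"
  Row 1: "cli"
  Row 2: "lc"
First row length: 2

2


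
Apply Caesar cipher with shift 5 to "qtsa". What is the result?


Caesar cipher: shift "qtsa" by 5
  'q' (pos 16) + 5 = pos 21 = 'v'
  't' (pos 19) + 5 = pos 24 = 'y'
  's' (pos 18) + 5 = pos 23 = 'x'
  'a' (pos 0) + 5 = pos 5 = 'f'
Result: vyxf

vyxf


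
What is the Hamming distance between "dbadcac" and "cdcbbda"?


Comparing "dbadcac" and "cdcbbda" position by position:
  Position 0: 'd' vs 'c' => differ
  Position 1: 'b' vs 'd' => differ
  Position 2: 'a' vs 'c' => differ
  Position 3: 'd' vs 'b' => differ
  Position 4: 'c' vs 'b' => differ
  Position 5: 'a' vs 'd' => differ
  Position 6: 'c' vs 'a' => differ
Total differences (Hamming distance): 7

7


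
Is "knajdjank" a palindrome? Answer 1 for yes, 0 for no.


Input: knajdjank
Reversed: knajdjank
  Compare pos 0 ('k') with pos 8 ('k'): match
  Compare pos 1 ('n') with pos 7 ('n'): match
  Compare pos 2 ('a') with pos 6 ('a'): match
  Compare pos 3 ('j') with pos 5 ('j'): match
Result: palindrome

1


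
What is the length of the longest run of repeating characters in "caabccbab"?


Input: "caabccbab"
Scanning for longest run:
  Position 1 ('a'): new char, reset run to 1
  Position 2 ('a'): continues run of 'a', length=2
  Position 3 ('b'): new char, reset run to 1
  Position 4 ('c'): new char, reset run to 1
  Position 5 ('c'): continues run of 'c', length=2
  Position 6 ('b'): new char, reset run to 1
  Position 7 ('a'): new char, reset run to 1
  Position 8 ('b'): new char, reset run to 1
Longest run: 'a' with length 2

2


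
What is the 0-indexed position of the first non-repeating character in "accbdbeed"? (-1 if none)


Input: accbdbeed
Character frequencies:
  'a': 1
  'b': 2
  'c': 2
  'd': 2
  'e': 2
Scanning left to right for freq == 1:
  Position 0 ('a'): unique! => answer = 0

0


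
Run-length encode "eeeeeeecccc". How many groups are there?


Input: eeeeeeecccc
Scanning for consecutive runs:
  Group 1: 'e' x 7 (positions 0-6)
  Group 2: 'c' x 4 (positions 7-10)
Total groups: 2

2


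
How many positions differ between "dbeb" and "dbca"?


Comparing "dbeb" and "dbca" position by position:
  Position 0: 'd' vs 'd' => same
  Position 1: 'b' vs 'b' => same
  Position 2: 'e' vs 'c' => DIFFER
  Position 3: 'b' vs 'a' => DIFFER
Positions that differ: 2

2


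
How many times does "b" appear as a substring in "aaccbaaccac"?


Searching for "b" in "aaccbaaccac"
Scanning each position:
  Position 0: "a" => no
  Position 1: "a" => no
  Position 2: "c" => no
  Position 3: "c" => no
  Position 4: "b" => MATCH
  Position 5: "a" => no
  Position 6: "a" => no
  Position 7: "c" => no
  Position 8: "c" => no
  Position 9: "a" => no
  Position 10: "c" => no
Total occurrences: 1

1


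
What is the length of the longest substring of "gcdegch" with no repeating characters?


Input: "gcdegch"
Sliding window (track last position of each char):
  Position 0 ('g'): window [0,0] length 1 -- new best
  Position 1 ('c'): window [0,1] length 2 -- new best
  Position 2 ('d'): window [0,2] length 3 -- new best
  Position 3 ('e'): window [0,3] length 4 -- new best
  Position 4 ('g'): repeat (last at 0), move window start to 1
  Position 4 ('g'): window [1,4] length 4
  Position 5 ('c'): repeat (last at 1), move window start to 2
  Position 5 ('c'): window [2,5] length 4
  Position 6 ('h'): window [2,6] length 5 -- new best
Longest substring with no repeats: "degch" with length 5

5


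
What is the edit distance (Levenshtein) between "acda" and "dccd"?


Computing edit distance: "acda" -> "dccd"
DP table:
           d    c    c    d
      0    1    2    3    4
  a   1    1    2    3    4
  c   2    2    1    2    3
  d   3    2    2    2    2
  a   4    3    3    3    3
Edit distance = dp[4][4] = 3

3


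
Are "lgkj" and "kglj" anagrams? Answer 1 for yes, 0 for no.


Strings: "lgkj", "kglj"
Sorted first:  gjkl
Sorted second: gjkl
Sorted forms match => anagrams

1


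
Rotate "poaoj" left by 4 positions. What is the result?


Input: "poaoj", rotate left by 4
First 4 characters: "poao"
Remaining characters: "j"
Concatenate remaining + first: "j" + "poao" = "jpoao"

jpoao


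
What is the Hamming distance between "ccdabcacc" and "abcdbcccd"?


Comparing "ccdabcacc" and "abcdbcccd" position by position:
  Position 0: 'c' vs 'a' => differ
  Position 1: 'c' vs 'b' => differ
  Position 2: 'd' vs 'c' => differ
  Position 3: 'a' vs 'd' => differ
  Position 4: 'b' vs 'b' => same
  Position 5: 'c' vs 'c' => same
  Position 6: 'a' vs 'c' => differ
  Position 7: 'c' vs 'c' => same
  Position 8: 'c' vs 'd' => differ
Total differences (Hamming distance): 6

6


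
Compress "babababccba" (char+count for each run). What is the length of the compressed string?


Input: babababccba
Runs:
  'b' x 1 => "b1"
  'a' x 1 => "a1"
  'b' x 1 => "b1"
  'a' x 1 => "a1"
  'b' x 1 => "b1"
  'a' x 1 => "a1"
  'b' x 1 => "b1"
  'c' x 2 => "c2"
  'b' x 1 => "b1"
  'a' x 1 => "a1"
Compressed: "b1a1b1a1b1a1b1c2b1a1"
Compressed length: 20

20


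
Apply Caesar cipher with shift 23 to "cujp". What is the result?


Caesar cipher: shift "cujp" by 23
  'c' (pos 2) + 23 = pos 25 = 'z'
  'u' (pos 20) + 23 = pos 17 = 'r'
  'j' (pos 9) + 23 = pos 6 = 'g'
  'p' (pos 15) + 23 = pos 12 = 'm'
Result: zrgm

zrgm


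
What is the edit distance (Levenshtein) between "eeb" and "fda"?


Computing edit distance: "eeb" -> "fda"
DP table:
           f    d    a
      0    1    2    3
  e   1    1    2    3
  e   2    2    2    3
  b   3    3    3    3
Edit distance = dp[3][3] = 3

3


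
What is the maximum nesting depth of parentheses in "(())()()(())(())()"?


Input: "(())()()(())(())()"
Tracking depth:
  Position 0 '(': depth becomes 1
  Position 1 '(': depth becomes 2
  Position 2 ')': depth becomes 1
  Position 3 ')': depth becomes 0
  Position 4 '(': depth becomes 1
  Position 5 ')': depth becomes 0
  Position 6 '(': depth becomes 1
  Position 7 ')': depth becomes 0
  Position 8 '(': depth becomes 1
  Position 9 '(': depth becomes 2
  Position 10 ')': depth becomes 1
  Position 11 ')': depth becomes 0
  Position 12 '(': depth becomes 1
  Position 13 '(': depth becomes 2
  Position 14 ')': depth becomes 1
  Position 15 ')': depth becomes 0
  Position 16 '(': depth becomes 1
  Position 17 ')': depth becomes 0
Maximum depth reached: 2

2


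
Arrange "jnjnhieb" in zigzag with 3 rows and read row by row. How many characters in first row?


Zigzag "jnjnhieb" into 3 rows:
Placing characters:
  'j' => row 0
  'n' => row 1
  'j' => row 2
  'n' => row 1
  'h' => row 0
  'i' => row 1
  'e' => row 2
  'b' => row 1
Rows:
  Row 0: "jh"
  Row 1: "nnib"
  Row 2: "je"
First row length: 2

2


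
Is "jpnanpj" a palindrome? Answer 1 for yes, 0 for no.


Input: jpnanpj
Reversed: jpnanpj
  Compare pos 0 ('j') with pos 6 ('j'): match
  Compare pos 1 ('p') with pos 5 ('p'): match
  Compare pos 2 ('n') with pos 4 ('n'): match
Result: palindrome

1


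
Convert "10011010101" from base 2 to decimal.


Input: "10011010101" in base 2
Positional expansion:
  Digit '1' (value 1) x 2^10 = 1024
  Digit '0' (value 0) x 2^9 = 0
  Digit '0' (value 0) x 2^8 = 0
  Digit '1' (value 1) x 2^7 = 128
  Digit '1' (value 1) x 2^6 = 64
  Digit '0' (value 0) x 2^5 = 0
  Digit '1' (value 1) x 2^4 = 16
  Digit '0' (value 0) x 2^3 = 0
  Digit '1' (value 1) x 2^2 = 4
  Digit '0' (value 0) x 2^1 = 0
  Digit '1' (value 1) x 2^0 = 1
Sum = 1237

1237


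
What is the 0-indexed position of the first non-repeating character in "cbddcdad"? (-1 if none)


Input: cbddcdad
Character frequencies:
  'a': 1
  'b': 1
  'c': 2
  'd': 4
Scanning left to right for freq == 1:
  Position 0 ('c'): freq=2, skip
  Position 1 ('b'): unique! => answer = 1

1


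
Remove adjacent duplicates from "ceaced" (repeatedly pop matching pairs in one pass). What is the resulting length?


Input: ceaced
Stack-based adjacent duplicate removal:
  Read 'c': push. Stack: c
  Read 'e': push. Stack: ce
  Read 'a': push. Stack: cea
  Read 'c': push. Stack: ceac
  Read 'e': push. Stack: ceace
  Read 'd': push. Stack: ceaced
Final stack: "ceaced" (length 6)

6


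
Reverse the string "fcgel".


Input: fcgel
Reading characters right to left:
  Position 4: 'l'
  Position 3: 'e'
  Position 2: 'g'
  Position 1: 'c'
  Position 0: 'f'
Reversed: legcf

legcf


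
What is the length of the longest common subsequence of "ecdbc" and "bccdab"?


LCS of "ecdbc" and "bccdab"
DP table:
           b    c    c    d    a    b
      0    0    0    0    0    0    0
  e   0    0    0    0    0    0    0
  c   0    0    1    1    1    1    1
  d   0    0    1    1    2    2    2
  b   0    1    1    1    2    2    3
  c   0    1    2    2    2    2    3
LCS length = dp[5][6] = 3

3


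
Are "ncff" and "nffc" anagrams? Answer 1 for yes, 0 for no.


Strings: "ncff", "nffc"
Sorted first:  cffn
Sorted second: cffn
Sorted forms match => anagrams

1


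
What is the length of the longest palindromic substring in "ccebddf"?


Input: "ccebddf"
Checking substrings for palindromes:
  [0:2] "cc" (len 2) => palindrome
  [4:6] "dd" (len 2) => palindrome
Longest palindromic substring: "cc" with length 2

2


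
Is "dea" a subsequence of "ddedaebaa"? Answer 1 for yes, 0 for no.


Check if "dea" is a subsequence of "ddedaebaa"
Greedy scan:
  Position 0 ('d'): matches sub[0] = 'd'
  Position 1 ('d'): no match needed
  Position 2 ('e'): matches sub[1] = 'e'
  Position 3 ('d'): no match needed
  Position 4 ('a'): matches sub[2] = 'a'
  Position 5 ('e'): no match needed
  Position 6 ('b'): no match needed
  Position 7 ('a'): no match needed
  Position 8 ('a'): no match needed
All 3 characters matched => is a subsequence

1


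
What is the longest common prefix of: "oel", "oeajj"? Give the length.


Words: oel, oeajj
  Position 0: all 'o' => match
  Position 1: all 'e' => match
  Position 2: ('l', 'a') => mismatch, stop
LCP = "oe" (length 2)

2


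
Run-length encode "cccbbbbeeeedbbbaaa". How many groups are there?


Input: cccbbbbeeeedbbbaaa
Scanning for consecutive runs:
  Group 1: 'c' x 3 (positions 0-2)
  Group 2: 'b' x 4 (positions 3-6)
  Group 3: 'e' x 4 (positions 7-10)
  Group 4: 'd' x 1 (positions 11-11)
  Group 5: 'b' x 3 (positions 12-14)
  Group 6: 'a' x 3 (positions 15-17)
Total groups: 6

6


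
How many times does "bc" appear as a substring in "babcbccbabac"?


Searching for "bc" in "babcbccbabac"
Scanning each position:
  Position 0: "ba" => no
  Position 1: "ab" => no
  Position 2: "bc" => MATCH
  Position 3: "cb" => no
  Position 4: "bc" => MATCH
  Position 5: "cc" => no
  Position 6: "cb" => no
  Position 7: "ba" => no
  Position 8: "ab" => no
  Position 9: "ba" => no
  Position 10: "ac" => no
Total occurrences: 2

2


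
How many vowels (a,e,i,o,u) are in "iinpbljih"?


Input: iinpbljih
Checking each character:
  'i' at position 0: vowel (running total: 1)
  'i' at position 1: vowel (running total: 2)
  'n' at position 2: consonant
  'p' at position 3: consonant
  'b' at position 4: consonant
  'l' at position 5: consonant
  'j' at position 6: consonant
  'i' at position 7: vowel (running total: 3)
  'h' at position 8: consonant
Total vowels: 3

3


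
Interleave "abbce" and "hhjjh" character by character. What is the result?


Interleaving "abbce" and "hhjjh":
  Position 0: 'a' from first, 'h' from second => "ah"
  Position 1: 'b' from first, 'h' from second => "bh"
  Position 2: 'b' from first, 'j' from second => "bj"
  Position 3: 'c' from first, 'j' from second => "cj"
  Position 4: 'e' from first, 'h' from second => "eh"
Result: ahbhbjcjeh

ahbhbjcjeh


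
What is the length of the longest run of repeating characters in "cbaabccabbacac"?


Input: "cbaabccabbacac"
Scanning for longest run:
  Position 1 ('b'): new char, reset run to 1
  Position 2 ('a'): new char, reset run to 1
  Position 3 ('a'): continues run of 'a', length=2
  Position 4 ('b'): new char, reset run to 1
  Position 5 ('c'): new char, reset run to 1
  Position 6 ('c'): continues run of 'c', length=2
  Position 7 ('a'): new char, reset run to 1
  Position 8 ('b'): new char, reset run to 1
  Position 9 ('b'): continues run of 'b', length=2
  Position 10 ('a'): new char, reset run to 1
  Position 11 ('c'): new char, reset run to 1
  Position 12 ('a'): new char, reset run to 1
  Position 13 ('c'): new char, reset run to 1
Longest run: 'a' with length 2

2


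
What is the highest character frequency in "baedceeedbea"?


Input: baedceeedbea
Character counts:
  'a': 2
  'b': 2
  'c': 1
  'd': 2
  'e': 5
Maximum frequency: 5

5


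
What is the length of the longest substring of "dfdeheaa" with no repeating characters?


Input: "dfdeheaa"
Sliding window (track last position of each char):
  Position 0 ('d'): window [0,0] length 1 -- new best
  Position 1 ('f'): window [0,1] length 2 -- new best
  Position 2 ('d'): repeat (last at 0), move window start to 1
  Position 2 ('d'): window [1,2] length 2
  Position 3 ('e'): window [1,3] length 3 -- new best
  Position 4 ('h'): window [1,4] length 4 -- new best
  Position 5 ('e'): repeat (last at 3), move window start to 4
  Position 5 ('e'): window [4,5] length 2
  Position 6 ('a'): window [4,6] length 3
  Position 7 ('a'): repeat (last at 6), move window start to 7
  Position 7 ('a'): window [7,7] length 1
Longest substring with no repeats: "fdeh" with length 4

4


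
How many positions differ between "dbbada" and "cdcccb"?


Comparing "dbbada" and "cdcccb" position by position:
  Position 0: 'd' vs 'c' => DIFFER
  Position 1: 'b' vs 'd' => DIFFER
  Position 2: 'b' vs 'c' => DIFFER
  Position 3: 'a' vs 'c' => DIFFER
  Position 4: 'd' vs 'c' => DIFFER
  Position 5: 'a' vs 'b' => DIFFER
Positions that differ: 6

6


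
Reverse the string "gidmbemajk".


Input: gidmbemajk
Reading characters right to left:
  Position 9: 'k'
  Position 8: 'j'
  Position 7: 'a'
  Position 6: 'm'
  Position 5: 'e'
  Position 4: 'b'
  Position 3: 'm'
  Position 2: 'd'
  Position 1: 'i'
  Position 0: 'g'
Reversed: kjamebmdig

kjamebmdig


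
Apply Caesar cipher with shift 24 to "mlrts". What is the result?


Caesar cipher: shift "mlrts" by 24
  'm' (pos 12) + 24 = pos 10 = 'k'
  'l' (pos 11) + 24 = pos 9 = 'j'
  'r' (pos 17) + 24 = pos 15 = 'p'
  't' (pos 19) + 24 = pos 17 = 'r'
  's' (pos 18) + 24 = pos 16 = 'q'
Result: kjprq

kjprq


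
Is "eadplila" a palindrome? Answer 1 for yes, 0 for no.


Input: eadplila
Reversed: alilpdae
  Compare pos 0 ('e') with pos 7 ('a'): MISMATCH
  Compare pos 1 ('a') with pos 6 ('l'): MISMATCH
  Compare pos 2 ('d') with pos 5 ('i'): MISMATCH
  Compare pos 3 ('p') with pos 4 ('l'): MISMATCH
Result: not a palindrome

0


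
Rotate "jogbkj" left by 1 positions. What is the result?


Input: "jogbkj", rotate left by 1
First 1 characters: "j"
Remaining characters: "ogbkj"
Concatenate remaining + first: "ogbkj" + "j" = "ogbkjj"

ogbkjj


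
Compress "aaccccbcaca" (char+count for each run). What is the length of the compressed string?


Input: aaccccbcaca
Runs:
  'a' x 2 => "a2"
  'c' x 4 => "c4"
  'b' x 1 => "b1"
  'c' x 1 => "c1"
  'a' x 1 => "a1"
  'c' x 1 => "c1"
  'a' x 1 => "a1"
Compressed: "a2c4b1c1a1c1a1"
Compressed length: 14

14


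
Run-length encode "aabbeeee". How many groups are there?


Input: aabbeeee
Scanning for consecutive runs:
  Group 1: 'a' x 2 (positions 0-1)
  Group 2: 'b' x 2 (positions 2-3)
  Group 3: 'e' x 4 (positions 4-7)
Total groups: 3

3


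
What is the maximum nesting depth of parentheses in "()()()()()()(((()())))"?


Input: "()()()()()()(((()())))"
Tracking depth:
  Position 0 '(': depth becomes 1
  Position 1 ')': depth becomes 0
  Position 2 '(': depth becomes 1
  Position 3 ')': depth becomes 0
  Position 4 '(': depth becomes 1
  Position 5 ')': depth becomes 0
  Position 6 '(': depth becomes 1
  Position 7 ')': depth becomes 0
  Position 8 '(': depth becomes 1
  Position 9 ')': depth becomes 0
  Position 10 '(': depth becomes 1
  Position 11 ')': depth becomes 0
  Position 12 '(': depth becomes 1
  Position 13 '(': depth becomes 2
  Position 14 '(': depth becomes 3
  Position 15 '(': depth becomes 4
  Position 16 ')': depth becomes 3
  Position 17 '(': depth becomes 4
  Position 18 ')': depth becomes 3
  Position 19 ')': depth becomes 2
  Position 20 ')': depth becomes 1
  Position 21 ')': depth becomes 0
Maximum depth reached: 4

4


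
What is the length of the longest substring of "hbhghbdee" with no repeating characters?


Input: "hbhghbdee"
Sliding window (track last position of each char):
  Position 0 ('h'): window [0,0] length 1 -- new best
  Position 1 ('b'): window [0,1] length 2 -- new best
  Position 2 ('h'): repeat (last at 0), move window start to 1
  Position 2 ('h'): window [1,2] length 2
  Position 3 ('g'): window [1,3] length 3 -- new best
  Position 4 ('h'): repeat (last at 2), move window start to 3
  Position 4 ('h'): window [3,4] length 2
  Position 5 ('b'): window [3,5] length 3
  Position 6 ('d'): window [3,6] length 4 -- new best
  Position 7 ('e'): window [3,7] length 5 -- new best
  Position 8 ('e'): repeat (last at 7), move window start to 8
  Position 8 ('e'): window [8,8] length 1
Longest substring with no repeats: "ghbde" with length 5

5


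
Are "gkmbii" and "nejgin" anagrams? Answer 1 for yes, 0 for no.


Strings: "gkmbii", "nejgin"
Sorted first:  bgiikm
Sorted second: egijnn
Differ at position 0: 'b' vs 'e' => not anagrams

0


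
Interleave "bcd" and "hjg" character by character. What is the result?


Interleaving "bcd" and "hjg":
  Position 0: 'b' from first, 'h' from second => "bh"
  Position 1: 'c' from first, 'j' from second => "cj"
  Position 2: 'd' from first, 'g' from second => "dg"
Result: bhcjdg

bhcjdg


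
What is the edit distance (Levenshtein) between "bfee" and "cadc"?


Computing edit distance: "bfee" -> "cadc"
DP table:
           c    a    d    c
      0    1    2    3    4
  b   1    1    2    3    4
  f   2    2    2    3    4
  e   3    3    3    3    4
  e   4    4    4    4    4
Edit distance = dp[4][4] = 4

4


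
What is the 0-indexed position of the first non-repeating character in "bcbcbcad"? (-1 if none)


Input: bcbcbcad
Character frequencies:
  'a': 1
  'b': 3
  'c': 3
  'd': 1
Scanning left to right for freq == 1:
  Position 0 ('b'): freq=3, skip
  Position 1 ('c'): freq=3, skip
  Position 2 ('b'): freq=3, skip
  Position 3 ('c'): freq=3, skip
  Position 4 ('b'): freq=3, skip
  Position 5 ('c'): freq=3, skip
  Position 6 ('a'): unique! => answer = 6

6


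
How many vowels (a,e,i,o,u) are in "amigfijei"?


Input: amigfijei
Checking each character:
  'a' at position 0: vowel (running total: 1)
  'm' at position 1: consonant
  'i' at position 2: vowel (running total: 2)
  'g' at position 3: consonant
  'f' at position 4: consonant
  'i' at position 5: vowel (running total: 3)
  'j' at position 6: consonant
  'e' at position 7: vowel (running total: 4)
  'i' at position 8: vowel (running total: 5)
Total vowels: 5

5


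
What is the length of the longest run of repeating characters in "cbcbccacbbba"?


Input: "cbcbccacbbba"
Scanning for longest run:
  Position 1 ('b'): new char, reset run to 1
  Position 2 ('c'): new char, reset run to 1
  Position 3 ('b'): new char, reset run to 1
  Position 4 ('c'): new char, reset run to 1
  Position 5 ('c'): continues run of 'c', length=2
  Position 6 ('a'): new char, reset run to 1
  Position 7 ('c'): new char, reset run to 1
  Position 8 ('b'): new char, reset run to 1
  Position 9 ('b'): continues run of 'b', length=2
  Position 10 ('b'): continues run of 'b', length=3
  Position 11 ('a'): new char, reset run to 1
Longest run: 'b' with length 3

3


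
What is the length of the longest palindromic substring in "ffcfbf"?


Input: "ffcfbf"
Checking substrings for palindromes:
  [1:4] "fcf" (len 3) => palindrome
  [3:6] "fbf" (len 3) => palindrome
  [0:2] "ff" (len 2) => palindrome
Longest palindromic substring: "fcf" with length 3

3


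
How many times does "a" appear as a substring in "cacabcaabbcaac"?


Searching for "a" in "cacabcaabbcaac"
Scanning each position:
  Position 0: "c" => no
  Position 1: "a" => MATCH
  Position 2: "c" => no
  Position 3: "a" => MATCH
  Position 4: "b" => no
  Position 5: "c" => no
  Position 6: "a" => MATCH
  Position 7: "a" => MATCH
  Position 8: "b" => no
  Position 9: "b" => no
  Position 10: "c" => no
  Position 11: "a" => MATCH
  Position 12: "a" => MATCH
  Position 13: "c" => no
Total occurrences: 6

6


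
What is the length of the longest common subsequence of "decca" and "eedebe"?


LCS of "decca" and "eedebe"
DP table:
           e    e    d    e    b    e
      0    0    0    0    0    0    0
  d   0    0    0    1    1    1    1
  e   0    1    1    1    2    2    2
  c   0    1    1    1    2    2    2
  c   0    1    1    1    2    2    2
  a   0    1    1    1    2    2    2
LCS length = dp[5][6] = 2

2


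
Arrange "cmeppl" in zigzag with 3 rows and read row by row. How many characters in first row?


Zigzag "cmeppl" into 3 rows:
Placing characters:
  'c' => row 0
  'm' => row 1
  'e' => row 2
  'p' => row 1
  'p' => row 0
  'l' => row 1
Rows:
  Row 0: "cp"
  Row 1: "mpl"
  Row 2: "e"
First row length: 2

2


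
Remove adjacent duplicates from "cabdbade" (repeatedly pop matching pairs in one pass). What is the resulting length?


Input: cabdbade
Stack-based adjacent duplicate removal:
  Read 'c': push. Stack: c
  Read 'a': push. Stack: ca
  Read 'b': push. Stack: cab
  Read 'd': push. Stack: cabd
  Read 'b': push. Stack: cabdb
  Read 'a': push. Stack: cabdba
  Read 'd': push. Stack: cabdbad
  Read 'e': push. Stack: cabdbade
Final stack: "cabdbade" (length 8)

8


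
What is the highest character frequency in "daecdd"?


Input: daecdd
Character counts:
  'a': 1
  'c': 1
  'd': 3
  'e': 1
Maximum frequency: 3

3


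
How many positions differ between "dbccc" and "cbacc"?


Comparing "dbccc" and "cbacc" position by position:
  Position 0: 'd' vs 'c' => DIFFER
  Position 1: 'b' vs 'b' => same
  Position 2: 'c' vs 'a' => DIFFER
  Position 3: 'c' vs 'c' => same
  Position 4: 'c' vs 'c' => same
Positions that differ: 2

2


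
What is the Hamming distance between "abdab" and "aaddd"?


Comparing "abdab" and "aaddd" position by position:
  Position 0: 'a' vs 'a' => same
  Position 1: 'b' vs 'a' => differ
  Position 2: 'd' vs 'd' => same
  Position 3: 'a' vs 'd' => differ
  Position 4: 'b' vs 'd' => differ
Total differences (Hamming distance): 3

3


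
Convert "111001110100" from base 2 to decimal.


Input: "111001110100" in base 2
Positional expansion:
  Digit '1' (value 1) x 2^11 = 2048
  Digit '1' (value 1) x 2^10 = 1024
  Digit '1' (value 1) x 2^9 = 512
  Digit '0' (value 0) x 2^8 = 0
  Digit '0' (value 0) x 2^7 = 0
  Digit '1' (value 1) x 2^6 = 64
  Digit '1' (value 1) x 2^5 = 32
  Digit '1' (value 1) x 2^4 = 16
  Digit '0' (value 0) x 2^3 = 0
  Digit '1' (value 1) x 2^2 = 4
  Digit '0' (value 0) x 2^1 = 0
  Digit '0' (value 0) x 2^0 = 0
Sum = 3700

3700


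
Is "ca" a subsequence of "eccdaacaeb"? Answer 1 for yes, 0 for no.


Check if "ca" is a subsequence of "eccdaacaeb"
Greedy scan:
  Position 0 ('e'): no match needed
  Position 1 ('c'): matches sub[0] = 'c'
  Position 2 ('c'): no match needed
  Position 3 ('d'): no match needed
  Position 4 ('a'): matches sub[1] = 'a'
  Position 5 ('a'): no match needed
  Position 6 ('c'): no match needed
  Position 7 ('a'): no match needed
  Position 8 ('e'): no match needed
  Position 9 ('b'): no match needed
All 2 characters matched => is a subsequence

1


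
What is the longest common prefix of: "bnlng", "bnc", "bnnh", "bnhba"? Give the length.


Words: bnlng, bnc, bnnh, bnhba
  Position 0: all 'b' => match
  Position 1: all 'n' => match
  Position 2: ('l', 'c', 'n', 'h') => mismatch, stop
LCP = "bn" (length 2)

2


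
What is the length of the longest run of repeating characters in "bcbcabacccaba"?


Input: "bcbcabacccaba"
Scanning for longest run:
  Position 1 ('c'): new char, reset run to 1
  Position 2 ('b'): new char, reset run to 1
  Position 3 ('c'): new char, reset run to 1
  Position 4 ('a'): new char, reset run to 1
  Position 5 ('b'): new char, reset run to 1
  Position 6 ('a'): new char, reset run to 1
  Position 7 ('c'): new char, reset run to 1
  Position 8 ('c'): continues run of 'c', length=2
  Position 9 ('c'): continues run of 'c', length=3
  Position 10 ('a'): new char, reset run to 1
  Position 11 ('b'): new char, reset run to 1
  Position 12 ('a'): new char, reset run to 1
Longest run: 'c' with length 3

3


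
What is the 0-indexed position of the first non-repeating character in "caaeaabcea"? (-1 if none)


Input: caaeaabcea
Character frequencies:
  'a': 5
  'b': 1
  'c': 2
  'e': 2
Scanning left to right for freq == 1:
  Position 0 ('c'): freq=2, skip
  Position 1 ('a'): freq=5, skip
  Position 2 ('a'): freq=5, skip
  Position 3 ('e'): freq=2, skip
  Position 4 ('a'): freq=5, skip
  Position 5 ('a'): freq=5, skip
  Position 6 ('b'): unique! => answer = 6

6


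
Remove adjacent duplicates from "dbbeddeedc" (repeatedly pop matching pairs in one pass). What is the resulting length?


Input: dbbeddeedc
Stack-based adjacent duplicate removal:
  Read 'd': push. Stack: d
  Read 'b': push. Stack: db
  Read 'b': matches stack top 'b' => pop. Stack: d
  Read 'e': push. Stack: de
  Read 'd': push. Stack: ded
  Read 'd': matches stack top 'd' => pop. Stack: de
  Read 'e': matches stack top 'e' => pop. Stack: d
  Read 'e': push. Stack: de
  Read 'd': push. Stack: ded
  Read 'c': push. Stack: dedc
Final stack: "dedc" (length 4)

4


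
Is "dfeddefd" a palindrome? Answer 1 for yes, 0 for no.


Input: dfeddefd
Reversed: dfeddefd
  Compare pos 0 ('d') with pos 7 ('d'): match
  Compare pos 1 ('f') with pos 6 ('f'): match
  Compare pos 2 ('e') with pos 5 ('e'): match
  Compare pos 3 ('d') with pos 4 ('d'): match
Result: palindrome

1


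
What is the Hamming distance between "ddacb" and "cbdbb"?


Comparing "ddacb" and "cbdbb" position by position:
  Position 0: 'd' vs 'c' => differ
  Position 1: 'd' vs 'b' => differ
  Position 2: 'a' vs 'd' => differ
  Position 3: 'c' vs 'b' => differ
  Position 4: 'b' vs 'b' => same
Total differences (Hamming distance): 4

4


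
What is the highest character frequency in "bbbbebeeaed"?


Input: bbbbebeeaed
Character counts:
  'a': 1
  'b': 5
  'd': 1
  'e': 4
Maximum frequency: 5

5


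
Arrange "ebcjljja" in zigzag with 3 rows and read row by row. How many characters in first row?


Zigzag "ebcjljja" into 3 rows:
Placing characters:
  'e' => row 0
  'b' => row 1
  'c' => row 2
  'j' => row 1
  'l' => row 0
  'j' => row 1
  'j' => row 2
  'a' => row 1
Rows:
  Row 0: "el"
  Row 1: "bjja"
  Row 2: "cj"
First row length: 2

2


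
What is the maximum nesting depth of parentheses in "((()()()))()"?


Input: "((()()()))()"
Tracking depth:
  Position 0 '(': depth becomes 1
  Position 1 '(': depth becomes 2
  Position 2 '(': depth becomes 3
  Position 3 ')': depth becomes 2
  Position 4 '(': depth becomes 3
  Position 5 ')': depth becomes 2
  Position 6 '(': depth becomes 3
  Position 7 ')': depth becomes 2
  Position 8 ')': depth becomes 1
  Position 9 ')': depth becomes 0
  Position 10 '(': depth becomes 1
  Position 11 ')': depth becomes 0
Maximum depth reached: 3

3


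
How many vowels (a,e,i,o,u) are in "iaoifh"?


Input: iaoifh
Checking each character:
  'i' at position 0: vowel (running total: 1)
  'a' at position 1: vowel (running total: 2)
  'o' at position 2: vowel (running total: 3)
  'i' at position 3: vowel (running total: 4)
  'f' at position 4: consonant
  'h' at position 5: consonant
Total vowels: 4

4


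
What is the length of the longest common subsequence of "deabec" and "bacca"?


LCS of "deabec" and "bacca"
DP table:
           b    a    c    c    a
      0    0    0    0    0    0
  d   0    0    0    0    0    0
  e   0    0    0    0    0    0
  a   0    0    1    1    1    1
  b   0    1    1    1    1    1
  e   0    1    1    1    1    1
  c   0    1    1    2    2    2
LCS length = dp[6][5] = 2

2


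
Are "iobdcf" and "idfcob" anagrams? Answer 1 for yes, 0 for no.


Strings: "iobdcf", "idfcob"
Sorted first:  bcdfio
Sorted second: bcdfio
Sorted forms match => anagrams

1


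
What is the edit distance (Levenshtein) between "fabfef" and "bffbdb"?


Computing edit distance: "fabfef" -> "bffbdb"
DP table:
           b    f    f    b    d    b
      0    1    2    3    4    5    6
  f   1    1    1    2    3    4    5
  a   2    2    2    2    3    4    5
  b   3    2    3    3    2    3    4
  f   4    3    2    3    3    3    4
  e   5    4    3    3    4    4    4
  f   6    5    4    3    4    5    5
Edit distance = dp[6][6] = 5

5


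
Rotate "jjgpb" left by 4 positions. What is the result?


Input: "jjgpb", rotate left by 4
First 4 characters: "jjgp"
Remaining characters: "b"
Concatenate remaining + first: "b" + "jjgp" = "bjjgp"

bjjgp


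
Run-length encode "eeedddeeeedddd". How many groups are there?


Input: eeedddeeeedddd
Scanning for consecutive runs:
  Group 1: 'e' x 3 (positions 0-2)
  Group 2: 'd' x 3 (positions 3-5)
  Group 3: 'e' x 4 (positions 6-9)
  Group 4: 'd' x 4 (positions 10-13)
Total groups: 4

4


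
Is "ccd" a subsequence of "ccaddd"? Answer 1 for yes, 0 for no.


Check if "ccd" is a subsequence of "ccaddd"
Greedy scan:
  Position 0 ('c'): matches sub[0] = 'c'
  Position 1 ('c'): matches sub[1] = 'c'
  Position 2 ('a'): no match needed
  Position 3 ('d'): matches sub[2] = 'd'
  Position 4 ('d'): no match needed
  Position 5 ('d'): no match needed
All 3 characters matched => is a subsequence

1


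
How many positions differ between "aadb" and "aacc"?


Comparing "aadb" and "aacc" position by position:
  Position 0: 'a' vs 'a' => same
  Position 1: 'a' vs 'a' => same
  Position 2: 'd' vs 'c' => DIFFER
  Position 3: 'b' vs 'c' => DIFFER
Positions that differ: 2

2


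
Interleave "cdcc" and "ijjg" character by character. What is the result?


Interleaving "cdcc" and "ijjg":
  Position 0: 'c' from first, 'i' from second => "ci"
  Position 1: 'd' from first, 'j' from second => "dj"
  Position 2: 'c' from first, 'j' from second => "cj"
  Position 3: 'c' from first, 'g' from second => "cg"
Result: cidjcjcg

cidjcjcg


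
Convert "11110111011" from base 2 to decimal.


Input: "11110111011" in base 2
Positional expansion:
  Digit '1' (value 1) x 2^10 = 1024
  Digit '1' (value 1) x 2^9 = 512
  Digit '1' (value 1) x 2^8 = 256
  Digit '1' (value 1) x 2^7 = 128
  Digit '0' (value 0) x 2^6 = 0
  Digit '1' (value 1) x 2^5 = 32
  Digit '1' (value 1) x 2^4 = 16
  Digit '1' (value 1) x 2^3 = 8
  Digit '0' (value 0) x 2^2 = 0
  Digit '1' (value 1) x 2^1 = 2
  Digit '1' (value 1) x 2^0 = 1
Sum = 1979

1979


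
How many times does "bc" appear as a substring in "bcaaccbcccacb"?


Searching for "bc" in "bcaaccbcccacb"
Scanning each position:
  Position 0: "bc" => MATCH
  Position 1: "ca" => no
  Position 2: "aa" => no
  Position 3: "ac" => no
  Position 4: "cc" => no
  Position 5: "cb" => no
  Position 6: "bc" => MATCH
  Position 7: "cc" => no
  Position 8: "cc" => no
  Position 9: "ca" => no
  Position 10: "ac" => no
  Position 11: "cb" => no
Total occurrences: 2

2


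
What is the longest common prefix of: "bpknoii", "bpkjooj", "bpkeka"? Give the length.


Words: bpknoii, bpkjooj, bpkeka
  Position 0: all 'b' => match
  Position 1: all 'p' => match
  Position 2: all 'k' => match
  Position 3: ('n', 'j', 'e') => mismatch, stop
LCP = "bpk" (length 3)

3


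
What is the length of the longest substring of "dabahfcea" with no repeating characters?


Input: "dabahfcea"
Sliding window (track last position of each char):
  Position 0 ('d'): window [0,0] length 1 -- new best
  Position 1 ('a'): window [0,1] length 2 -- new best
  Position 2 ('b'): window [0,2] length 3 -- new best
  Position 3 ('a'): repeat (last at 1), move window start to 2
  Position 3 ('a'): window [2,3] length 2
  Position 4 ('h'): window [2,4] length 3
  Position 5 ('f'): window [2,5] length 4 -- new best
  Position 6 ('c'): window [2,6] length 5 -- new best
  Position 7 ('e'): window [2,7] length 6 -- new best
  Position 8 ('a'): repeat (last at 3), move window start to 4
  Position 8 ('a'): window [4,8] length 5
Longest substring with no repeats: "bahfce" with length 6

6


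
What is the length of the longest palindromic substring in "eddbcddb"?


Input: "eddbcddb"
Checking substrings for palindromes:
  [1:3] "dd" (len 2) => palindrome
  [5:7] "dd" (len 2) => palindrome
Longest palindromic substring: "dd" with length 2

2


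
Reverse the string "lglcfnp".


Input: lglcfnp
Reading characters right to left:
  Position 6: 'p'
  Position 5: 'n'
  Position 4: 'f'
  Position 3: 'c'
  Position 2: 'l'
  Position 1: 'g'
  Position 0: 'l'
Reversed: pnfclgl

pnfclgl


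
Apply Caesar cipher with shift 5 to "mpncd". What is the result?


Caesar cipher: shift "mpncd" by 5
  'm' (pos 12) + 5 = pos 17 = 'r'
  'p' (pos 15) + 5 = pos 20 = 'u'
  'n' (pos 13) + 5 = pos 18 = 's'
  'c' (pos 2) + 5 = pos 7 = 'h'
  'd' (pos 3) + 5 = pos 8 = 'i'
Result: rushi

rushi


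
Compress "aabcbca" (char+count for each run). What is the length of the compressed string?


Input: aabcbca
Runs:
  'a' x 2 => "a2"
  'b' x 1 => "b1"
  'c' x 1 => "c1"
  'b' x 1 => "b1"
  'c' x 1 => "c1"
  'a' x 1 => "a1"
Compressed: "a2b1c1b1c1a1"
Compressed length: 12

12


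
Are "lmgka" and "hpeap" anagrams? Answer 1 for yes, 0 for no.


Strings: "lmgka", "hpeap"
Sorted first:  agklm
Sorted second: aehpp
Differ at position 1: 'g' vs 'e' => not anagrams

0


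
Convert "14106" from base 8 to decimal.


Input: "14106" in base 8
Positional expansion:
  Digit '1' (value 1) x 8^4 = 4096
  Digit '4' (value 4) x 8^3 = 2048
  Digit '1' (value 1) x 8^2 = 64
  Digit '0' (value 0) x 8^1 = 0
  Digit '6' (value 6) x 8^0 = 6
Sum = 6214

6214


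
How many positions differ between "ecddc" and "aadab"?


Comparing "ecddc" and "aadab" position by position:
  Position 0: 'e' vs 'a' => DIFFER
  Position 1: 'c' vs 'a' => DIFFER
  Position 2: 'd' vs 'd' => same
  Position 3: 'd' vs 'a' => DIFFER
  Position 4: 'c' vs 'b' => DIFFER
Positions that differ: 4

4


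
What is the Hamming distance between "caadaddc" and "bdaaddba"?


Comparing "caadaddc" and "bdaaddba" position by position:
  Position 0: 'c' vs 'b' => differ
  Position 1: 'a' vs 'd' => differ
  Position 2: 'a' vs 'a' => same
  Position 3: 'd' vs 'a' => differ
  Position 4: 'a' vs 'd' => differ
  Position 5: 'd' vs 'd' => same
  Position 6: 'd' vs 'b' => differ
  Position 7: 'c' vs 'a' => differ
Total differences (Hamming distance): 6

6


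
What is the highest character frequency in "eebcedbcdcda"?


Input: eebcedbcdcda
Character counts:
  'a': 1
  'b': 2
  'c': 3
  'd': 3
  'e': 3
Maximum frequency: 3

3
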